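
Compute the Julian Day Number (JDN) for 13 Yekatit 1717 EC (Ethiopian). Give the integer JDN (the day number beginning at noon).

Equivalently 18 February 1725 (Gregorian).
JDN 2299161 is 15 October 1582 CE (Gregorian); the target day is +51991 days from there, so JDN = 2351152.

2351152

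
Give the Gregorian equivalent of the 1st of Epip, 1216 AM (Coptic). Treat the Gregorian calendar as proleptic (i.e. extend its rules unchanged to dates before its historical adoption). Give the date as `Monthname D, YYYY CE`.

Both dates share Julian Day Number 2269109; in the Gregorian calendar that is 5 July 1500 CE.

July 5, 1500 CE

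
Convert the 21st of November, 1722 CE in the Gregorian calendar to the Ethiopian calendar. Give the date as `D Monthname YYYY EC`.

Julian Day Number of the source date = 2350332.
Converting JDN 2350332 to the Ethiopian calendar gives 14 Hidar 1715 EC.

14 Hidar 1715 EC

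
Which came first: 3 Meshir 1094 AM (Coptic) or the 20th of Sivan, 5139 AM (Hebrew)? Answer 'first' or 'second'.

First date → JDN 2224400; second date → JDN 2224893.
JDN 2224400 < JDN 2224893, so the first date is earlier.

first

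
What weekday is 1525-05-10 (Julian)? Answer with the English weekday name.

Wednesday

This is JDN 2278194 (20 May 1525 Gregorian).
JDN 2278194 mod 7 = 2, and JDN 0 was a Monday, so this is a Wednesday.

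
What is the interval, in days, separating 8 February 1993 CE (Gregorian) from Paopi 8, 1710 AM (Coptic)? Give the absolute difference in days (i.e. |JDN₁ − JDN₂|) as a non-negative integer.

252

First date → JDN 2449027; second date → JDN 2449279.
The interval is |2449027 − 2449279| = 252 days.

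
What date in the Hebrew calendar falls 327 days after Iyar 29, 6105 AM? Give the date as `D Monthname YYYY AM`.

3 Iyar 6106 AM

The starting date is JDN 2577706; 2577706 + 327 = 2578033.
JDN 2578033 corresponds to 3 Iyar 6106 AM.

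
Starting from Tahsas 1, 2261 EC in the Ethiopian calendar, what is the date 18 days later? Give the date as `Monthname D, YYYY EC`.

Tahsas 19, 2261 EC

The starting date is JDN 2549776; 2549776 + 18 = 2549794.
JDN 2549794 corresponds to Tahsas 19, 2261 EC.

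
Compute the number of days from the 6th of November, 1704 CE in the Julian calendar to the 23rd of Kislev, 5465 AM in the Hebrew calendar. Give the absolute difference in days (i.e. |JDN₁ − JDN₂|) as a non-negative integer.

33

JDN of the first date = 2343754.
JDN of the second date = 2343787.
|2343787 − 2343754| = 33.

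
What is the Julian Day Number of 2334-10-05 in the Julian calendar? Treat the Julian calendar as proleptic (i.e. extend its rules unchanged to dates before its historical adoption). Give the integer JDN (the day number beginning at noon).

2573829

In the Gregorian calendar the same day is 21 October 2334.
JDN 2299161 is 15 October 1582 CE (Gregorian); the target day is +274668 days from there, so JDN = 2573829.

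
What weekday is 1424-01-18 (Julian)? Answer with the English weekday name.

Tuesday

This is JDN 2241191 (27 January 1424 Gregorian).
JDN 2241191 mod 7 = 1, and JDN 0 was a Monday, so this is a Tuesday.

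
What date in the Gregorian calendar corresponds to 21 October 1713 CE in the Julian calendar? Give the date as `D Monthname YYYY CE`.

At this point the Julian calendar is 11 days behind the Gregorian.
21 October 1713 Julian + 11 days → 1 November 1713 Gregorian.

1 November 1713 CE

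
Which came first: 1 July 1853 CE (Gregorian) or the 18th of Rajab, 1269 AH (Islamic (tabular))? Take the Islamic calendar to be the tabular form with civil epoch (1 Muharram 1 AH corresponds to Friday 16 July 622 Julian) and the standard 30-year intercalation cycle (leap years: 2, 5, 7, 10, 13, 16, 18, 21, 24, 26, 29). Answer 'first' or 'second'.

The two dates have Julian Day Numbers 2398036 and 2397971 respectively.
Since 2397971 < 2398036, the second date comes first.

second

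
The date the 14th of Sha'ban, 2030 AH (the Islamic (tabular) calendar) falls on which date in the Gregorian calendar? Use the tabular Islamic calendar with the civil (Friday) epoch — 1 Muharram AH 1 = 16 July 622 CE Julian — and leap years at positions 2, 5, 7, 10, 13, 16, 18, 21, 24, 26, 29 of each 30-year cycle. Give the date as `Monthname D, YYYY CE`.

September 24, 2591 CE

Both dates share Julian Day Number 2667670; in the Gregorian calendar that is 24 September 2591 CE.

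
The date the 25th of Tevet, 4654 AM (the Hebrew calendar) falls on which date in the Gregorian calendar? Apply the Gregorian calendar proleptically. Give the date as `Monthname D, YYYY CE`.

Both dates share Julian Day Number 2047598; in the Gregorian calendar that is 11 January 894 CE.

January 11, 894 CE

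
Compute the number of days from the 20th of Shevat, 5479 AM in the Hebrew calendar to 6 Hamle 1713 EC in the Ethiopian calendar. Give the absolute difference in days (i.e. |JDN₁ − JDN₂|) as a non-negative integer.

First date → JDN 2348951; second date → JDN 2349834.
The interval is |2348951 − 2349834| = 883 days.

883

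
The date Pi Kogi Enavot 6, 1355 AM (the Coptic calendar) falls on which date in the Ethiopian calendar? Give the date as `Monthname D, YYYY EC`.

Pagume 6, 1631 EC

Both dates share Julian Day Number 2319943; in the Ethiopian calendar that is 6 Pagume 1631 EC.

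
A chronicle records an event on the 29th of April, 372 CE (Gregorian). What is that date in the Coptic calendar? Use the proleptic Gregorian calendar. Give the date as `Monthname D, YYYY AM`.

Pashons 3, 88 AM

Both dates share Julian Day Number 1857049; in the Coptic calendar that is 3 Pashons 88 AM.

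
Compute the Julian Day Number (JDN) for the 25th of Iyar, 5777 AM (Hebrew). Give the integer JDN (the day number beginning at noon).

2457895

Equivalently 21 May 2017 (Gregorian).
JDN 2299161 is 15 October 1582 CE (Gregorian); the target day is +158734 days from there, so JDN = 2457895.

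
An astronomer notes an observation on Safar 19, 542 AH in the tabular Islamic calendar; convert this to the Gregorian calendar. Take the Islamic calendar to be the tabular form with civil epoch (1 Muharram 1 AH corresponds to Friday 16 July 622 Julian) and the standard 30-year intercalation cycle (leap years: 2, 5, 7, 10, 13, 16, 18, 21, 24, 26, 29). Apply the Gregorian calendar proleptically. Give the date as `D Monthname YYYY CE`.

Julian Day Number of the source date = 2140200.
Converting JDN 2140200 to the Gregorian calendar gives 27 July 1147 CE.

27 July 1147 CE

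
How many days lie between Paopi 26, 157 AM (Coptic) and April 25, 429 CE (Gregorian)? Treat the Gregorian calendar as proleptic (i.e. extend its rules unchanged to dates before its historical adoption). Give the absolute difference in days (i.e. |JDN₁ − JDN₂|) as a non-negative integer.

JDN of the first date = 1882064.
JDN of the second date = 1877864.
|1877864 − 1882064| = 4200.

4200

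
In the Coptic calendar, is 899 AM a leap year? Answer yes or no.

899 mod 4 = 3; in the Coptic calendar a year is leap when year mod 4 = 3, so it is a leap year.

yes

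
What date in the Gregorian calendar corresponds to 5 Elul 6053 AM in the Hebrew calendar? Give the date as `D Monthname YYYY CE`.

Both dates share Julian Day Number 2558811; in the Gregorian calendar that is 7 September 2293 CE.

7 September 2293 CE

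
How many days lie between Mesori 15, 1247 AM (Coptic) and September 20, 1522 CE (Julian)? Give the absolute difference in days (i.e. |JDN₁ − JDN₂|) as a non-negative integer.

3244

First date → JDN 2280475; second date → JDN 2277231.
The interval is |2280475 − 2277231| = 3244 days.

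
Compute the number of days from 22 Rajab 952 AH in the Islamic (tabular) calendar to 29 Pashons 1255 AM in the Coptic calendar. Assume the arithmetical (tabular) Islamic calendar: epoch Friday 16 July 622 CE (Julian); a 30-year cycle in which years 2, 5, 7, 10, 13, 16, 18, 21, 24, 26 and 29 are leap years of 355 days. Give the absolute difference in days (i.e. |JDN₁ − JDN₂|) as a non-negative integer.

2320

First date → JDN 2285641; second date → JDN 2283321.
The interval is |2285641 − 2283321| = 2320 days.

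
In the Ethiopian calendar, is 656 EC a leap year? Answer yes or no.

656 mod 4 = 0; in the Ethiopian calendar a year is leap when year mod 4 = 3, so it is a common year.

no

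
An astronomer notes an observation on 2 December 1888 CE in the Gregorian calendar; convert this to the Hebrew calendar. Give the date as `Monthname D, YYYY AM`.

Kislev 28, 5649 AM

Both dates share Julian Day Number 2410974; in the Hebrew calendar that is 28 Kislev 5649 AM.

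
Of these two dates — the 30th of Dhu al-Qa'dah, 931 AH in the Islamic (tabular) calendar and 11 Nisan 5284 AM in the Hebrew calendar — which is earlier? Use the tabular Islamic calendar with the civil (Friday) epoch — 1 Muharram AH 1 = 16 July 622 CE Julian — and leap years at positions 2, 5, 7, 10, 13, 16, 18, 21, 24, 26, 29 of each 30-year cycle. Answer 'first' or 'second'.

Converting both to JDN: 2278325 vs 2277773; the smaller is the second.

second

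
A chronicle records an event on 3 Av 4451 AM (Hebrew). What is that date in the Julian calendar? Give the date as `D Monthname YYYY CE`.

5 July 691 CE

Julian Day Number of the source date = 1973631.
Converting JDN 1973631 to the Julian calendar gives 5 July 691 CE.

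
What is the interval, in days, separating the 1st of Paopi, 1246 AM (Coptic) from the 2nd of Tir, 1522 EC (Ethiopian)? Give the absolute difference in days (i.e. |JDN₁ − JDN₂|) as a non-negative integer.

First date → JDN 2279796; second date → JDN 2279887.
The interval is |2279796 − 2279887| = 91 days.

91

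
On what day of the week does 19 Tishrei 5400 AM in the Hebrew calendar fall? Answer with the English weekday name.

Equivalently 17 October 1639 Gregorian, JDN 2319982.
Since JDN mod 7 = 0 (0 = Monday), the day is Monday.

Monday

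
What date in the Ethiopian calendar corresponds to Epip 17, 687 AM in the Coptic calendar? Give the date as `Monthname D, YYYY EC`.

Hamle 17, 963 EC

Both dates share Julian Day Number 2075907; in the Ethiopian calendar that is 17 Hamle 963 EC.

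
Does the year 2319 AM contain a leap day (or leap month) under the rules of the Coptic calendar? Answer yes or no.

2319 mod 4 = 3; in the Coptic calendar a year is leap when year mod 4 = 3, so it is a leap year.

yes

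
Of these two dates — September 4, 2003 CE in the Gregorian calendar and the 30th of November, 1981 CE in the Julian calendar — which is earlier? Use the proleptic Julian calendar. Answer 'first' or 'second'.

second

Converting both to JDN: 2452887 vs 2444952; the smaller is the second.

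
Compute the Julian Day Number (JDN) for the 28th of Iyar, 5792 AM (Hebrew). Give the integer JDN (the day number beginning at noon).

Equivalently 9 May 2032 (Gregorian).
JDN 2400001 is 17 November 1858 CE (Gregorian), MJD 0; the target day is +63361 days from there, so JDN = 2463362.

2463362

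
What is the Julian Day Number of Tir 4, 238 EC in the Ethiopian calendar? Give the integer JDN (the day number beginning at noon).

In the proleptic Gregorian calendar the same day is 30 December 245.
JDN 2451545 is 1 January 2000 CE (Gregorian); the target day is −640637 days from there, so JDN = 1810908.

1810908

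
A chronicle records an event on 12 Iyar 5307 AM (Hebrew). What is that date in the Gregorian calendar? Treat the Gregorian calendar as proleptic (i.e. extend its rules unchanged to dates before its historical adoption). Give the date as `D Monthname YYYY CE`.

12 May 1547 CE

Both dates share Julian Day Number 2286221; in the Gregorian calendar that is 12 May 1547 CE.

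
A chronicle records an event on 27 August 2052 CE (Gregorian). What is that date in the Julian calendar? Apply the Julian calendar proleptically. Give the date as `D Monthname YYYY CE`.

14 August 2052 CE

For dates in this range the Gregorian date is 13 days ahead of the Julian.
27 August 2052 Gregorian − 13 days → 14 August 2052 Julian.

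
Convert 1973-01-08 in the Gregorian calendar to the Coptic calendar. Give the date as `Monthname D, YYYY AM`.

Koiak 30, 1689 AM

Both dates share Julian Day Number 2441691; in the Coptic calendar that is 30 Koiak 1689 AM.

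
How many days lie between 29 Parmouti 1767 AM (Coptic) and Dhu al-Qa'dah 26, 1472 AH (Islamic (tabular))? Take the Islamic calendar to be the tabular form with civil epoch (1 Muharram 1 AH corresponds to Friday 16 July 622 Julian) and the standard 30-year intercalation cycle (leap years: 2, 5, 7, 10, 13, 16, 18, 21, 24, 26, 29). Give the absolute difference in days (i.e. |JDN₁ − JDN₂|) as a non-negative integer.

First date → JDN 2470299; second date → JDN 2470033.
The interval is |2470299 − 2470033| = 266 days.

266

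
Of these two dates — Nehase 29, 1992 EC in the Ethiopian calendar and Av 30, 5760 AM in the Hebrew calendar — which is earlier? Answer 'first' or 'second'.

second

First date → JDN 2451792; second date → JDN 2451788.
JDN 2451788 < JDN 2451792, so the second date is earlier.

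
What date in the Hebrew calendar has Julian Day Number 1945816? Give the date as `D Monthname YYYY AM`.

The proleptic Gregorian equivalent of JDN 1945816 is 13 May 615.
In the Hebrew calendar that day is 7 Sivan 4375 AM.

7 Sivan 4375 AM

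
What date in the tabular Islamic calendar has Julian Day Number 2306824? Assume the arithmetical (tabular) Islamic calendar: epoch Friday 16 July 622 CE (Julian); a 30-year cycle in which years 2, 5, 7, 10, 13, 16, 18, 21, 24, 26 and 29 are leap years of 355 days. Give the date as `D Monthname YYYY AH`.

2 Jumada al-Awwal 1012 AH

The Gregorian equivalent of JDN 2306824 is 8 October 1603.
In the tabular Islamic calendar that day is 2 Jumada al-Awwal 1012 AH.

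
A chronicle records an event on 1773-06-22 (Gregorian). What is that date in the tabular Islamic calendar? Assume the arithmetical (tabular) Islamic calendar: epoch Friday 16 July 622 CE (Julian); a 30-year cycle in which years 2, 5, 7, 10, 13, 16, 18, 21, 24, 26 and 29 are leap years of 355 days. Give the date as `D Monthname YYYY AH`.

Julian Day Number of the source date = 2368808.
Converting JDN 2368808 to the tabular Islamic calendar gives 1 Rabi' al-Thani 1187 AH.

1 Rabi' al-Thani 1187 AH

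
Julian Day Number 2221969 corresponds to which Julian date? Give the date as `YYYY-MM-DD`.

1371-06-03

JDN 2221969 is 11 June 1371 in the proleptic Gregorian calendar.
In the Julian calendar that day is 1371-06-03.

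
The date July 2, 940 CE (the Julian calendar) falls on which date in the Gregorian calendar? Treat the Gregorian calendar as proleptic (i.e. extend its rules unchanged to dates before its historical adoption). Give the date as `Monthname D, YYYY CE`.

At this point the Julian calendar is 5 days behind the Gregorian.
2 July 940 Julian + 5 days → 7 July 940 Gregorian.

July 7, 940 CE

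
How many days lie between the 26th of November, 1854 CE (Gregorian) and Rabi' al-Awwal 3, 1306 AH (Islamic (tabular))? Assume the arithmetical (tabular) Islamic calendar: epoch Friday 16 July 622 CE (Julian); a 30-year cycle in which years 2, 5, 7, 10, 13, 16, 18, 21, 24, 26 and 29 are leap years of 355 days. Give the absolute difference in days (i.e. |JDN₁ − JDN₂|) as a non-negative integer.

First date → JDN 2398549; second date → JDN 2410949.
The interval is |2398549 − 2410949| = 12400 days.

12400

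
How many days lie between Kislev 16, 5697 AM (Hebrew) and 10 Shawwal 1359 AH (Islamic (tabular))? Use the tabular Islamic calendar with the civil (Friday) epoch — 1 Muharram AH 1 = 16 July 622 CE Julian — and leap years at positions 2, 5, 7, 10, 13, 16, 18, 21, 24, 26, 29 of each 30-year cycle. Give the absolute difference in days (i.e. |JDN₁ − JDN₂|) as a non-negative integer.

First date → JDN 2428503; second date → JDN 2429945.
The interval is |2428503 − 2429945| = 1442 days.

1442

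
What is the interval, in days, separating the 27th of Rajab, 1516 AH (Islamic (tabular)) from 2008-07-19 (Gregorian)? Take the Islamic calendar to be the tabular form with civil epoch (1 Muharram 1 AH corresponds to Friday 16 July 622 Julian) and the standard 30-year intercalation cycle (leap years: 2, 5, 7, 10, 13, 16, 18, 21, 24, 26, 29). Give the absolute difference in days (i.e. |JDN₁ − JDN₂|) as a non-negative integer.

30841

First date → JDN 2485508; second date → JDN 2454667.
The interval is |2485508 − 2454667| = 30841 days.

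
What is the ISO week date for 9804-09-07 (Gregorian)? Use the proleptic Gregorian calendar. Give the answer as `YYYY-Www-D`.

9804-W36-5

The weekday is Friday (ISO weekday 5).
That Friday belongs to ISO week 36 of ISO year 9804.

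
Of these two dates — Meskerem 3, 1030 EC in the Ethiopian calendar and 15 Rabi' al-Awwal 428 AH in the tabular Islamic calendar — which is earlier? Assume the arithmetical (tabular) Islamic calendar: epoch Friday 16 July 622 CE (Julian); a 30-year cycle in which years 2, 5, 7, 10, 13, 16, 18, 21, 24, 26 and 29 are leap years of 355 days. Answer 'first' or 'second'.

second

Converting both to JDN: 2100065 vs 2099828; the smaller is the second.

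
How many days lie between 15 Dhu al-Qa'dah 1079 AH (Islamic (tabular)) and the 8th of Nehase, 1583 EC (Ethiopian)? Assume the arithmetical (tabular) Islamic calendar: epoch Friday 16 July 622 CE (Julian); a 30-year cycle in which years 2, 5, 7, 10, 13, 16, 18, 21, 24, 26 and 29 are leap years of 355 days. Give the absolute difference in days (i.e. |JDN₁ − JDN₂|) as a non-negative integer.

First date → JDN 2330756; second date → JDN 2302383.
The interval is |2330756 − 2302383| = 28373 days.

28373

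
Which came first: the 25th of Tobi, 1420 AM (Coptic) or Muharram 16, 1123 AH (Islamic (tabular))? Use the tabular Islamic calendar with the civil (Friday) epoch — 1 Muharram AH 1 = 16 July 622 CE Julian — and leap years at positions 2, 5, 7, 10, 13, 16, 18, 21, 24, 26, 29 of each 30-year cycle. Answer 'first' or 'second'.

first

The two dates have Julian Day Numbers 2343464 and 2346054 respectively.
Since 2343464 < 2346054, the first date comes first.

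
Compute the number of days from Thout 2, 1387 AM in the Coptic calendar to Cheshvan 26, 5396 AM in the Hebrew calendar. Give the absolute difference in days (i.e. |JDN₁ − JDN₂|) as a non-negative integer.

12725

First date → JDN 2331267; second date → JDN 2318542.
The interval is |2331267 − 2318542| = 12725 days.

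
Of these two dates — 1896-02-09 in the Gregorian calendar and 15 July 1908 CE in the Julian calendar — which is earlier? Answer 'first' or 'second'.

The two dates have Julian Day Numbers 2413599 and 2418151 respectively.
Since 2413599 < 2418151, the first date comes first.

first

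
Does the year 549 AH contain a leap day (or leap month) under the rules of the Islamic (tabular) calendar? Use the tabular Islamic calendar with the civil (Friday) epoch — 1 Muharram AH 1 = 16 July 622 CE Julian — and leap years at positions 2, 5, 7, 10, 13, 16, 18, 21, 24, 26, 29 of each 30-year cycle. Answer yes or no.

Year 549 AH is year 9 of its 30-year cycle; leap positions are 2, 5, 7, 10, 13, 16, 18, 21, 24, 26, 29, so it is a common year (354 days).

no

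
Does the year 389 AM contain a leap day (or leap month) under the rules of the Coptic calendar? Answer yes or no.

no

389 mod 4 = 1; in the Coptic calendar a year is leap when year mod 4 = 3, so it is a common year.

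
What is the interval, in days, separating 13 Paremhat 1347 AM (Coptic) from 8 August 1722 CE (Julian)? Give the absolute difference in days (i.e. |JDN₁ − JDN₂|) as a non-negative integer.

JDN of the first date = 2316848.
JDN of the second date = 2350238.
|2350238 − 2316848| = 33390.

33390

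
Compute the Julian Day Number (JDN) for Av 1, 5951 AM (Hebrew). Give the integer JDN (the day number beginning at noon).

2521509

In the Gregorian calendar the same day is 22 July 2191.
JDN 2451545 is 1 January 2000 CE (Gregorian); the target day is +69964 days from there, so JDN = 2521509.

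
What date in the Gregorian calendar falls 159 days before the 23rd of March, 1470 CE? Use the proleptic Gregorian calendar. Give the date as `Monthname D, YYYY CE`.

October 15, 1469 CE

JDN of the 23rd of March, 1470 CE = 2258048.
2258048 − 159 = 2257889.
JDN 2257889 in the Gregorian calendar is October 15, 1469 CE.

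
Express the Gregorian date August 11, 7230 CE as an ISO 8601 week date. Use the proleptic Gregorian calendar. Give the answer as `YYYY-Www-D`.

7230-W32-7

The weekday is Sunday (ISO weekday 7).
That Sunday belongs to ISO week 32 of ISO year 7230.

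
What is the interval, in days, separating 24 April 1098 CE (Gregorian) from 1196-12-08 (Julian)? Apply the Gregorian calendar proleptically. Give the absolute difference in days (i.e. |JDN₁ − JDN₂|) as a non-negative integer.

JDN of the first date = 2122210.
JDN of the second date = 2158239.
|2158239 − 2122210| = 36029.

36029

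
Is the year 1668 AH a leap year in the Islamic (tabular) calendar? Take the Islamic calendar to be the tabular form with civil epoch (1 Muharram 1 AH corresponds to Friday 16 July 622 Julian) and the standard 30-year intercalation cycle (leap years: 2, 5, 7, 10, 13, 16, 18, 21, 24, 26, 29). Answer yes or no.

Year 1668 AH is year 18 of its 30-year cycle; leap positions are 2, 5, 7, 10, 13, 16, 18, 21, 24, 26, 29, so it is a leap year (355 days).

yes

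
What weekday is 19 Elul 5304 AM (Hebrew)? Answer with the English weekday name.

In the proleptic Gregorian calendar this is 17 September 1544 (JDN 2285254).
2285254 ≡ 6 (mod 7); counting from Monday = 0 gives Sunday.

Sunday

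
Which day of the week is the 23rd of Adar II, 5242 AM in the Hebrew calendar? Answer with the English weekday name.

Thursday

Equivalently 23 March 1482 Gregorian, JDN 2262431.
JDN 2262431 mod 7 = 3, and JDN 0 was a Monday, so this is a Thursday.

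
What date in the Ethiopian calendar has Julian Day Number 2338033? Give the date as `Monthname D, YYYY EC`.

Megabit 13, 1681 EC

The Gregorian equivalent of JDN 2338033 is 19 March 1689.
In the Ethiopian calendar that day is Megabit 13, 1681 EC.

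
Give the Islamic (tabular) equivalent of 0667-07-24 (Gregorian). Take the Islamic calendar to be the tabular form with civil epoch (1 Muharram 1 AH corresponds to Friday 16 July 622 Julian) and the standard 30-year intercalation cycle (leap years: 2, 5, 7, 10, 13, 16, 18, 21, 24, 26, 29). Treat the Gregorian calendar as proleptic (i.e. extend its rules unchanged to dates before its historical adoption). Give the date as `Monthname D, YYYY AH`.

Julian Day Number of the source date = 1964881.
Converting JDN 1964881 to the tabular Islamic calendar gives 23 Jumada al-Awwal 47 AH.

Jumada al-Awwal 23, 47 AH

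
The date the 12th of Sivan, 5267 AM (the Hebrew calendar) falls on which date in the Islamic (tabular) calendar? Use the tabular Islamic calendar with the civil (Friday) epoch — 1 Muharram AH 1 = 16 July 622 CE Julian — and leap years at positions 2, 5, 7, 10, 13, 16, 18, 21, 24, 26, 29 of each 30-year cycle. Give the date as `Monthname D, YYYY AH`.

Both dates share Julian Day Number 2271632; in the tabular Islamic calendar that is 11 Muharram 913 AH.

Muharram 11, 913 AH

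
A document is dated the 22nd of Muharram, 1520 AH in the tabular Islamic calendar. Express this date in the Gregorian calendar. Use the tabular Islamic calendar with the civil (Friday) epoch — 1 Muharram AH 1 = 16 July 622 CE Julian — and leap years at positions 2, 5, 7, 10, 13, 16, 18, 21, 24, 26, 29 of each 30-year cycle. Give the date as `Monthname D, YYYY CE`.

Both dates share Julian Day Number 2486744; in the Gregorian calendar that is 15 May 2096 CE.

May 15, 2096 CE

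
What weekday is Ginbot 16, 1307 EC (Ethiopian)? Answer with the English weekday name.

This is JDN 2201492 (19 May 1315 Gregorian).
JDN 2201492 mod 7 = 6, and JDN 0 was a Monday, so this is a Sunday.

Sunday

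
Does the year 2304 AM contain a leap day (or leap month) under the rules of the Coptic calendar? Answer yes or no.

2304 mod 4 = 0; in the Coptic calendar a year is leap when year mod 4 = 3, so it is a common year.

no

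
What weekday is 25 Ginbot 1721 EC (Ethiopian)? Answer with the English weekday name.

This is JDN 2352715 (31 May 1729 Gregorian).
2352715 ≡ 1 (mod 7); counting from Monday = 0 gives Tuesday.

Tuesday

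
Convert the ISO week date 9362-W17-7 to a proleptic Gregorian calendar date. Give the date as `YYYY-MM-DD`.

9362-05-02

ISO week 1 of 9362 is the week containing the first Thursday of 9362.
Week 17, day 7 (Sunday) lands on 9362-05-02.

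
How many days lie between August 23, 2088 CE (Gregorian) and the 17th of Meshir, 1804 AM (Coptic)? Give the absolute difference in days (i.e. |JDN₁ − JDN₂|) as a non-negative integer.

First date → JDN 2483922; second date → JDN 2483742.
The interval is |2483922 − 2483742| = 180 days.

180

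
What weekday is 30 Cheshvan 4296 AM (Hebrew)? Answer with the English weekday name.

Sunday

This is JDN 1916781 (13 November 535 Gregorian).
1916781 ≡ 6 (mod 7); counting from Monday = 0 gives Sunday.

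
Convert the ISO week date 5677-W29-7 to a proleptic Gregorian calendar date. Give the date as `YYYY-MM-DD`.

ISO week 1 of 5677 is the week containing the first Thursday of 5677.
Week 29, day 7 (Sunday) lands on 5677-07-25.

5677-07-25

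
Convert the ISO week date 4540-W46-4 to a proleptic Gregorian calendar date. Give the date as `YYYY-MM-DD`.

ISO week 1 of 4540 is the week containing the first Thursday of 4540.
Week 46, day 4 (Thursday) lands on 4540-11-17.

4540-11-17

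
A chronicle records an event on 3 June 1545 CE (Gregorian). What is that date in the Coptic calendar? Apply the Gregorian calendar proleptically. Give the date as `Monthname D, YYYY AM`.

Pashons 29, 1261 AM

Both dates share Julian Day Number 2285513; in the Coptic calendar that is 29 Pashons 1261 AM.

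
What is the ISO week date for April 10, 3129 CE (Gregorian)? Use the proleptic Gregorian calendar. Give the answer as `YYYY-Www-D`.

The weekday is Wednesday (ISO weekday 3).
That Wednesday belongs to ISO week 15 of ISO year 3129.

3129-W15-3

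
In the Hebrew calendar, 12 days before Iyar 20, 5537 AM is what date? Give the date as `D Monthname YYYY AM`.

8 Iyar 5537 AM

The starting date is JDN 2370243; 2370243 − 12 = 2370231.
JDN 2370231 corresponds to 8 Iyar 5537 AM.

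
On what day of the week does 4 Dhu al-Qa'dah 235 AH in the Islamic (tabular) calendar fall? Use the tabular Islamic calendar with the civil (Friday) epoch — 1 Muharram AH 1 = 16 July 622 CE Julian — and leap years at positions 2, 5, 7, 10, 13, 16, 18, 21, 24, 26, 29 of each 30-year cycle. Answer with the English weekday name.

Equivalently 24 May 850 Gregorian, JDN 2031660.
JDN 2031660 mod 7 = 1, and JDN 0 was a Monday, so this is a Tuesday.

Tuesday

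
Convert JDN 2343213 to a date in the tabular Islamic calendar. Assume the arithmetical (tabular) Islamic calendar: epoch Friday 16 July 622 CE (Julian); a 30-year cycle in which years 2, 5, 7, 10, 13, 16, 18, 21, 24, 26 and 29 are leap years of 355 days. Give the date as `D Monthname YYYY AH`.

10 Muharram 1115 AH

JDN 2343213 is 26 May 1703 in the Gregorian calendar.
In the tabular Islamic calendar that day is 10 Muharram 1115 AH.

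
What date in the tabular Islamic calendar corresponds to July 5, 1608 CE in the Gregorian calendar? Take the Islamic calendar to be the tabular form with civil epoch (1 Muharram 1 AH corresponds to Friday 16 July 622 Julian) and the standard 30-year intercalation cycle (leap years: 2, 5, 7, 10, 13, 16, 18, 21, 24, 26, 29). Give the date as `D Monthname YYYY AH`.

Julian Day Number of the source date = 2308556.
Converting JDN 2308556 to the tabular Islamic calendar gives 21 Rabi' al-Awwal 1017 AH.

21 Rabi' al-Awwal 1017 AH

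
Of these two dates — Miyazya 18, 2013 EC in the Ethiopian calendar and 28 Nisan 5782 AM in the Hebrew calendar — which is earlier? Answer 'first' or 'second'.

first

Converting both to JDN: 2459331 vs 2459699; the smaller is the first.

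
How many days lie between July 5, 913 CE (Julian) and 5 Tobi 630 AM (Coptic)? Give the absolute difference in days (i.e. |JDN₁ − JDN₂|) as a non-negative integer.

First date → JDN 2054717; second date → JDN 2054896.
The interval is |2054717 − 2054896| = 179 days.

179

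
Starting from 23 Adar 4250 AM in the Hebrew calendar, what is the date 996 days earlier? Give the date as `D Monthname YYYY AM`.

1 Tammuz 4247 AM

The starting date is JDN 1900090; 1900090 − 996 = 1899094.
JDN 1899094 corresponds to 1 Tammuz 4247 AM.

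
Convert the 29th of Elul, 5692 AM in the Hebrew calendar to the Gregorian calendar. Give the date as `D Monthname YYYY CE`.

30 September 1932 CE

Both dates share Julian Day Number 2426981; in the Gregorian calendar that is 30 September 1932 CE.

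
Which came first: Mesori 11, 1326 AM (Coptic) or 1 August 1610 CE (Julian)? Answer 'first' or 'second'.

The two dates have Julian Day Numbers 2309326 and 2309323 respectively.
Since 2309323 < 2309326, the second date comes first.

second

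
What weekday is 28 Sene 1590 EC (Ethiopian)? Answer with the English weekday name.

Thursday

In the Gregorian calendar this is 2 July 1598 (JDN 2304900).
Since JDN mod 7 = 3 (0 = Monday), the day is Thursday.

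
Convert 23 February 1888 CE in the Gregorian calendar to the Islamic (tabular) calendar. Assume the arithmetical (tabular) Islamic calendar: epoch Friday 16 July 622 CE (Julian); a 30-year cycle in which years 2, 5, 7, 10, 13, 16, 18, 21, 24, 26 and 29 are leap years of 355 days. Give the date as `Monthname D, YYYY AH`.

Julian Day Number of the source date = 2410691.
Converting JDN 2410691 to the tabular Islamic calendar gives 10 Jumada al-Thani 1305 AH.

Jumada al-Thani 10, 1305 AH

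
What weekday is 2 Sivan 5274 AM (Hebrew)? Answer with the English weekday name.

Saturday

In the proleptic Gregorian calendar this is 6 June 1514 (JDN 2274193).
Since JDN mod 7 = 5 (0 = Monday), the day is Saturday.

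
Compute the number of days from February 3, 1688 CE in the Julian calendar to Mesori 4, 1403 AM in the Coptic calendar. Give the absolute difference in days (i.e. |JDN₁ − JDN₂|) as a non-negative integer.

First date → JDN 2337633; second date → JDN 2337443.
The interval is |2337633 − 2337443| = 190 days.

190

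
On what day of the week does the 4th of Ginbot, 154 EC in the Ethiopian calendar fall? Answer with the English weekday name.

Wednesday

In the proleptic Gregorian calendar this is 28 April 162 (JDN 1780347).
1780347 ≡ 2 (mod 7); counting from Monday = 0 gives Wednesday.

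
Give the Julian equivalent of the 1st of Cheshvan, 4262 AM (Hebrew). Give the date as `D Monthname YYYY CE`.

Both dates share Julian Day Number 1904320; in the Julian calendar that is 29 September 501 CE.

29 September 501 CE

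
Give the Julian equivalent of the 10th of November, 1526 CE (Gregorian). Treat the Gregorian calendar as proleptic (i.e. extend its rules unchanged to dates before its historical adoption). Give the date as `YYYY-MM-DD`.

1526-10-31

For dates in this range the Gregorian date is 10 days ahead of the Julian.
10 November 1526 Gregorian − 10 days → 31 October 1526 Julian.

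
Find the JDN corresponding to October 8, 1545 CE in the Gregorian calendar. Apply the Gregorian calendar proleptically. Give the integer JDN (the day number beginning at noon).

JDN 2400001 is 17 November 1858 CE (Gregorian), MJD 0; the target day is −114361 days from there, so JDN = 2285640.

2285640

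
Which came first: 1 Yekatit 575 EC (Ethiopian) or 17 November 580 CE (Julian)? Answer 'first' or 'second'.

The two dates have Julian Day Numbers 1934024 and 1933224 respectively.
Since 1933224 < 1934024, the second date comes first.

second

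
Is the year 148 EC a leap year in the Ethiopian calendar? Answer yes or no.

148 mod 4 = 0; in the Ethiopian calendar a year is leap when year mod 4 = 3, so it is a common year.

no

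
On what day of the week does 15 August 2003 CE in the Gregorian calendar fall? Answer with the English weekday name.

JDN 2452867 mod 7 = 4, and JDN 0 was a Monday, so this is a Friday.

Friday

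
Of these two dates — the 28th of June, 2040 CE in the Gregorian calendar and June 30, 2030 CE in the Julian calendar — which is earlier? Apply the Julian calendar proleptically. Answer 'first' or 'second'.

second

The two dates have Julian Day Numbers 2466334 and 2462696 respectively.
Since 2462696 < 2466334, the second date comes first.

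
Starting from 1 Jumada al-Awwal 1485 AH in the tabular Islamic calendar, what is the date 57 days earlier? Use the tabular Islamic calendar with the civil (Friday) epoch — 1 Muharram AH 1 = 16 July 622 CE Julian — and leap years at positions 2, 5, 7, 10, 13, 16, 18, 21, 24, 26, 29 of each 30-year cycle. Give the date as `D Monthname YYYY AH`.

3 Rabi' al-Awwal 1485 AH

JDN of 1 Jumada al-Awwal 1485 AH = 2474438.
2474438 − 57 = 2474381.
JDN 2474381 in the tabular Islamic calendar is 3 Rabi' al-Awwal 1485 AH.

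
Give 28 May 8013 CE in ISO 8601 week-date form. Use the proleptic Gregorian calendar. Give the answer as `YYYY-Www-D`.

8013-W22-2

The weekday is Tuesday (ISO weekday 2).
That Tuesday belongs to ISO week 22 of ISO year 8013.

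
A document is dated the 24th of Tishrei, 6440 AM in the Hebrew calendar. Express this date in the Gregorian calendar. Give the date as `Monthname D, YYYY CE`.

Both dates share Julian Day Number 2699837; in the Gregorian calendar that is 20 October 2679 CE.

October 20, 2679 CE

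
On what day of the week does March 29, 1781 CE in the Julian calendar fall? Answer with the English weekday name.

In the Gregorian calendar this is 9 April 1781 (JDN 2371656).
2371656 ≡ 0 (mod 7); counting from Monday = 0 gives Monday.

Monday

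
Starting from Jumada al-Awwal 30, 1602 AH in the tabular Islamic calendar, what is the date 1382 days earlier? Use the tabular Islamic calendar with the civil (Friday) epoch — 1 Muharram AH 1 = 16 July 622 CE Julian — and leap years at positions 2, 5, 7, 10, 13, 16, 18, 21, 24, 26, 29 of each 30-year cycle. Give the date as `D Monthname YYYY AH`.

6 Rajab 1598 AH

JDN of Jumada al-Awwal 30, 1602 AH = 2515928.
2515928 − 1382 = 2514546.
JDN 2514546 in the tabular Islamic calendar is 6 Rajab 1598 AH.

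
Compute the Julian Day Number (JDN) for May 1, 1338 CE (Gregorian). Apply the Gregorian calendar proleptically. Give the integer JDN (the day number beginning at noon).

2209875

JDN 2400001 is 17 November 1858 CE (Gregorian), MJD 0; the target day is −190126 days from there, so JDN = 2209875.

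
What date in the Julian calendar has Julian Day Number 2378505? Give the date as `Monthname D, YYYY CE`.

The Gregorian equivalent of JDN 2378505 is 9 January 1800.
In the Julian calendar that day is December 29, 1799 CE.

December 29, 1799 CE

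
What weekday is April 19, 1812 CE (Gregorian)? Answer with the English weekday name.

Sunday

JDN 2382988 mod 7 = 6, and JDN 0 was a Monday, so this is a Sunday.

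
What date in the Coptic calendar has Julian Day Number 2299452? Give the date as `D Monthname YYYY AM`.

29 Epip 1299 AM

The Gregorian equivalent of JDN 2299452 is 2 August 1583.
In the Coptic calendar that day is 29 Epip 1299 AM.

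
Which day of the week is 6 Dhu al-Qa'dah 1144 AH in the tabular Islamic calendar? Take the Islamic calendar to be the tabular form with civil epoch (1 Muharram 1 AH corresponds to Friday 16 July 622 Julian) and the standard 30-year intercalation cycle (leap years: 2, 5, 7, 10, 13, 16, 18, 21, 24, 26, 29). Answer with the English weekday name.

Thursday

Equivalently 1 May 1732 Gregorian, JDN 2353781.
JDN 2353781 mod 7 = 3, and JDN 0 was a Monday, so this is a Thursday.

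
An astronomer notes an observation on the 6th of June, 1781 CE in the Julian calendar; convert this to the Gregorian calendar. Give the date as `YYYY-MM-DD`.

1781-06-17

For dates in this range the Gregorian date is 11 days ahead of the Julian.
6 June 1781 Julian + 11 days → 17 June 1781 Gregorian.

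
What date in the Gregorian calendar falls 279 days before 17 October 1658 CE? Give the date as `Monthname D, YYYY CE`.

January 11, 1658 CE

The starting date is JDN 2326922; 2326922 − 279 = 2326643.
JDN 2326643 corresponds to January 11, 1658 CE.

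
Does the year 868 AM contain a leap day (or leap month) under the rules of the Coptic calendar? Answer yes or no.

868 mod 4 = 0; in the Coptic calendar a year is leap when year mod 4 = 3, so it is a common year.

no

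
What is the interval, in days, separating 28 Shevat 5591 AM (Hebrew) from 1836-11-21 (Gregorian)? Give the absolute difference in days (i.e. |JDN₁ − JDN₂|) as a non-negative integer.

First date → JDN 2389860; second date → JDN 2391970.
The interval is |2389860 − 2391970| = 2110 days.

2110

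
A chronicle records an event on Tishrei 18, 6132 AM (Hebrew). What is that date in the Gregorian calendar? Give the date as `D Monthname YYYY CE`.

28 September 2371 CE

Julian Day Number of the source date = 2587320.
Converting JDN 2587320 to the Gregorian calendar gives 28 September 2371 CE.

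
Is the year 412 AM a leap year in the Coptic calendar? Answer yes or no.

412 mod 4 = 0; in the Coptic calendar a year is leap when year mod 4 = 3, so it is a common year.

no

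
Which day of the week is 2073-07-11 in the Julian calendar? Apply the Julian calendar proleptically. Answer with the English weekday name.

This is JDN 2478413 (24 July 2073 Gregorian).
2478413 ≡ 0 (mod 7); counting from Monday = 0 gives Monday.

Monday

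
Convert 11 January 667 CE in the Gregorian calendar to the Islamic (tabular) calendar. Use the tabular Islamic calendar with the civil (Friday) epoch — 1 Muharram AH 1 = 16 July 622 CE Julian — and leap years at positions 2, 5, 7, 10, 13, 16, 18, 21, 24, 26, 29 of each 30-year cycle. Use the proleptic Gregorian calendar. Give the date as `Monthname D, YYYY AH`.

Dhu al-Qa'dah 7, 46 AH

Julian Day Number of the source date = 1964687.
Converting JDN 1964687 to the tabular Islamic calendar gives 7 Dhu al-Qa'dah 46 AH.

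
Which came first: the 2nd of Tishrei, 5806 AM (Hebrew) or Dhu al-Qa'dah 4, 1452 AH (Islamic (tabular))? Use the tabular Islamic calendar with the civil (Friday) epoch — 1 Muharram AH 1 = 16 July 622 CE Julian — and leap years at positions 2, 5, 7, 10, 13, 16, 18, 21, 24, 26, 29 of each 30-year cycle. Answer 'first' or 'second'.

second

Converting both to JDN: 2468237 vs 2462924; the smaller is the second.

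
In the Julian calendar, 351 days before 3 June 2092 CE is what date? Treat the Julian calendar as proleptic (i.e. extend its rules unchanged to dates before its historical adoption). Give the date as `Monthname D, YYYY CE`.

The starting date is JDN 2485315; 2485315 − 351 = 2484964.
JDN 2484964 corresponds to June 18, 2091 CE.

June 18, 2091 CE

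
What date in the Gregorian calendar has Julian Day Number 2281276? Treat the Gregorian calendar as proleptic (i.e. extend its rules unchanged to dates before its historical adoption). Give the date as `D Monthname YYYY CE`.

JDN 2451545 is 1 Jan 2000; 2281276 is −170269 days from there.

27 October 1533 CE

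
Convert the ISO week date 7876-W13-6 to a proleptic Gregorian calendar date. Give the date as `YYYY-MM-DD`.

ISO week 1 of 7876 is the week containing the first Thursday of 7876.
Week 13, day 6 (Saturday) lands on 7876-04-01.

7876-04-01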